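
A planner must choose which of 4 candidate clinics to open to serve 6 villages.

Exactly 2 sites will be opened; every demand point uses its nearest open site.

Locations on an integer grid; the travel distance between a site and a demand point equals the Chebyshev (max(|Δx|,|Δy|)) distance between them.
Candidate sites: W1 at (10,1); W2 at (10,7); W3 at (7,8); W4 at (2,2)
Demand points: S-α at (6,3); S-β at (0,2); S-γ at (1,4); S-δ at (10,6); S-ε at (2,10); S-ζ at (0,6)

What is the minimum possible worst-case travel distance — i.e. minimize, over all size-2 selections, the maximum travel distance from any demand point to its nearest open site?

Open {W3, W4}.
  Farthest demand point is S-ε at travel distance 5 (to W3); all others are ≤ 5.
With {W1, W3} the worst case is 7.
With {W2, W3} the worst case is 7.
No size-2 selection achieves below 5.

5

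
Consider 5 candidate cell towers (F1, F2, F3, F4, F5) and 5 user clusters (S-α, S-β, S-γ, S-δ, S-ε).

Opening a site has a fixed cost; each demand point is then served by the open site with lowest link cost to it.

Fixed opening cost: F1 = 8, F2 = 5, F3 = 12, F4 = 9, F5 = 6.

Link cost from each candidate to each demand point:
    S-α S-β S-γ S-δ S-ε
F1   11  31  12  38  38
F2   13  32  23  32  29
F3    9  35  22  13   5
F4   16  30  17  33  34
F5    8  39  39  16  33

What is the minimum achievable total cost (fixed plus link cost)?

90

Open {F1, F3}: assign each demand point to its cheapest open site.
  S-α→F3 9, S-β→F1 31, S-γ→F1 12, S-δ→F3 13, S-ε→F3 5
  link cost 70, fixed 20 → total 90.
Compare {F3, F4}: link cost 74 + fixed 21 = 95.
Compare {F1, F2, F3}: link cost 70 + fixed 25 = 95.
Compare {F1, F3, F5}: link cost 69 + fixed 26 = 95.
All other subsets cost ≥ 95. Minimum total cost: 90.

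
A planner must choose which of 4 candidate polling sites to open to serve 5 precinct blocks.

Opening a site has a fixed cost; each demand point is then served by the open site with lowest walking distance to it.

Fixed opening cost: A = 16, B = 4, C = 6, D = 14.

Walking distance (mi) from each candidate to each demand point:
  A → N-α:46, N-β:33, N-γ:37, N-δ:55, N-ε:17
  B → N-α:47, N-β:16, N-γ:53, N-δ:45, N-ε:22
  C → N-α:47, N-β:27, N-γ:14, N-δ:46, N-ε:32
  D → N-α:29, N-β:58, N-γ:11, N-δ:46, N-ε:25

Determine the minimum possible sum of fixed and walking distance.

141

Open {B, D}: assign each demand point to its cheapest open site.
  N-α→D 29, N-β→B 16, N-γ→D 11, N-δ→B 45, N-ε→B 22
  walking distance 123, fixed 18 → total 141.
Compare {B, C, D}: walking distance 123 + fixed 24 = 147.
Compare {A, B, D}: walking distance 118 + fixed 34 = 152.
Compare {B, C}: walking distance 144 + fixed 10 = 154.
All other subsets cost ≥ 147. Minimum total cost: 141.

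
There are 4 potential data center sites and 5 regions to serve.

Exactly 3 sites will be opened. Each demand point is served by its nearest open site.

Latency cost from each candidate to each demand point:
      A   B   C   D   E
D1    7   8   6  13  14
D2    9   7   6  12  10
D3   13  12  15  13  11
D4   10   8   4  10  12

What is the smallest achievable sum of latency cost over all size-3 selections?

38

Open {D1, D2, D4}.
  A→D1 7, B→D2 7, C→D4 4, D→D4 10, E→D2 10  ⇒ total 38.
Compare {D1, D3, D4}: total 40.
Compare {D2, D3, D4}: total 40.
No size-3 selection does better; minimum is 38.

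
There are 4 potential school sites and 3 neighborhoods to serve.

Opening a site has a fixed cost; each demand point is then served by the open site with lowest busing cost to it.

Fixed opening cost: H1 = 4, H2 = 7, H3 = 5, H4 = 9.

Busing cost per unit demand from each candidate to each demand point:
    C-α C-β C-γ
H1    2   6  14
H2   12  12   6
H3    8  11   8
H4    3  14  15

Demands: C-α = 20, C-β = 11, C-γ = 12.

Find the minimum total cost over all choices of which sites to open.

Open {H1, H2}: assign each demand point to its cheapest open site.
  C-α→H1 20×2=40, C-β→H1 11×6=66, C-γ→H2 12×6=72
  busing cost 178, fixed 11 → total 189.
Compare {H1, H2, H3}: busing cost 178 + fixed 16 = 194.
Compare {H1, H2, H4}: busing cost 178 + fixed 20 = 198.
Compare {H1, H2, H3, H4}: busing cost 178 + fixed 25 = 203.
All other subsets cost ≥ 194. Minimum total cost: 189.

189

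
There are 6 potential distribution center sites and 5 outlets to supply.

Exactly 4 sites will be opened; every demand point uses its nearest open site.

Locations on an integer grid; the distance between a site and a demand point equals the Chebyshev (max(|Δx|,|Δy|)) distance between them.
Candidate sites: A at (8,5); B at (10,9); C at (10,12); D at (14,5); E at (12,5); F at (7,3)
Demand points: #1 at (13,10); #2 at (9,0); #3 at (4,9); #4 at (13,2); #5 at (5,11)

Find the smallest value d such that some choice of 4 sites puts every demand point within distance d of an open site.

Open {A, B, C, D}.
  Farthest demand point is #2 at distance 5 (to A); all others are ≤ 5.
With {A, B, C, E} the worst case is 5.
With {A, B, C, F} the worst case is 5.
No size-4 selection achieves below 5.

5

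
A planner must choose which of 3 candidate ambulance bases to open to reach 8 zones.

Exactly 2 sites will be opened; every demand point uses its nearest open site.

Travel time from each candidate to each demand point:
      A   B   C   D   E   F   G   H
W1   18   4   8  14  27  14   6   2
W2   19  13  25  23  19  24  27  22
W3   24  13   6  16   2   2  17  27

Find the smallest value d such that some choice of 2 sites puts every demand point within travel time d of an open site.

18

Open {W1, W3}.
  Farthest demand point is A at travel time 18 (to W1); all others are ≤ 18.
With {W1, W2} the worst case is 19.
With {W2, W3} the worst case is 22.
No size-2 selection achieves below 18.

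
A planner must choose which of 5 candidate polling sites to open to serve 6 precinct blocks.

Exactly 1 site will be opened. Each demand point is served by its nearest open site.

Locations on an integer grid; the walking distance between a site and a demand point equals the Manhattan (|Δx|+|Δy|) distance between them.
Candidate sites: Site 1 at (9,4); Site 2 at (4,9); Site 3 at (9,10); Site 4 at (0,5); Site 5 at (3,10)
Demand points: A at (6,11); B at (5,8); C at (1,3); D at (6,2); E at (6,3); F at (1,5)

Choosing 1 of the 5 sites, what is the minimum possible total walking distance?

Open {Site 2}.
  A→Site 2 4, B→Site 2 2, C→Site 2 9, D→Site 2 9, E→Site 2 8, F→Site 2 7  ⇒ total 39.
Compare {Site 4}: total 41.
Compare {Site 1}: total 45.
No size-1 selection does better; minimum is 39.

39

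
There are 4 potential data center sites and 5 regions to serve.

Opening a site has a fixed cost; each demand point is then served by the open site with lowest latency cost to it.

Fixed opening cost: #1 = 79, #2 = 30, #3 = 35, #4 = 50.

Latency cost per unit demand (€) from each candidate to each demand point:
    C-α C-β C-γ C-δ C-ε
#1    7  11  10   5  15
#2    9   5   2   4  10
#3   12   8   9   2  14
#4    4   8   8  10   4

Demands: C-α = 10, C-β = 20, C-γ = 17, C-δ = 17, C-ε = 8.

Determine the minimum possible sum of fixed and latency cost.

354

Open {#2, #4}: assign each demand point to its cheapest open site.
  C-α→#4 10×4=40, C-β→#2 20×5=100, C-γ→#2 17×2=34, C-δ→#2 17×4=68, C-ε→#4 8×4=32
  latency cost 274, fixed 80 → total 354.
Compare {#2, #3, #4}: latency cost 240 + fixed 115 = 355.
Compare {#2}: latency cost 372 + fixed 30 = 402.
Compare {#2, #3}: latency cost 338 + fixed 65 = 403.
All other subsets cost ≥ 355. Minimum total cost: 354.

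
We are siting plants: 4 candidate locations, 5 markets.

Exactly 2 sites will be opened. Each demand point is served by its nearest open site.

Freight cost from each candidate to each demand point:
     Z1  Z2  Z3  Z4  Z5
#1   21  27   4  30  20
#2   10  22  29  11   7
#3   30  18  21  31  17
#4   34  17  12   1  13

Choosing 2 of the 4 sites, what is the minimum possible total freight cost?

47

Open {#2, #4}.
  Z1→#2 10, Z2→#4 17, Z3→#4 12, Z4→#4 1, Z5→#2 7  ⇒ total 47.
Compare {#1, #2}: total 54.
Compare {#1, #4}: total 56.
No size-2 selection does better; minimum is 47.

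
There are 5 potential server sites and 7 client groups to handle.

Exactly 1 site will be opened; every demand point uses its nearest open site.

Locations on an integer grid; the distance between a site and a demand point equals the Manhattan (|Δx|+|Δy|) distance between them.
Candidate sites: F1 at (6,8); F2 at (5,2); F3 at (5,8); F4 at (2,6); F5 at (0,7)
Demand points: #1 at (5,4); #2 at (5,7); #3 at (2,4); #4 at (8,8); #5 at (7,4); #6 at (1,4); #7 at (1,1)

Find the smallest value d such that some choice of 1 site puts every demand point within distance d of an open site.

Open {F4}.
  Farthest demand point is #4 at distance 8 (to F4); all others are ≤ 8.
With {F2} the worst case is 9.
With {F5} the worst case is 10.
No size-1 selection achieves below 8.

8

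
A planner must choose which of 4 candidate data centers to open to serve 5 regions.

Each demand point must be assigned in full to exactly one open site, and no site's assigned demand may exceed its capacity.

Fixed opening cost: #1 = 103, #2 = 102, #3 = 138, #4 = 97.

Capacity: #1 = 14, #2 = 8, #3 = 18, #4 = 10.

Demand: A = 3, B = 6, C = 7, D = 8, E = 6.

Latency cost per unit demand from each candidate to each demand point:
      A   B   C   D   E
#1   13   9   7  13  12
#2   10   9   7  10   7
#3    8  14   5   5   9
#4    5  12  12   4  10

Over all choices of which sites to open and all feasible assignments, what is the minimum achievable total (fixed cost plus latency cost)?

Open {#1, #3}; cheapest assignment that respects the capacities:
  #1 (cap 14, load 13): B, C — cost 6×9 + 7×7 = 103
  #3 (cap 18, load 17): A, D, E — cost 3×8 + 8×5 + 6×9 = 118
  Shipping 221, fixed 241 → total 462.
  Any other capacity-feasible assignment to {#1, #3} ships for at least 221.
Compare {#2, #3, #4}: its best feasible assignment gives total 536.
Compare {#1, #3, #4}: its best feasible assignment gives total 537.
Every other set of open sites that can feasibly serve all demand totals ≥ 536 even under its best assignment. Minimum: 462.

462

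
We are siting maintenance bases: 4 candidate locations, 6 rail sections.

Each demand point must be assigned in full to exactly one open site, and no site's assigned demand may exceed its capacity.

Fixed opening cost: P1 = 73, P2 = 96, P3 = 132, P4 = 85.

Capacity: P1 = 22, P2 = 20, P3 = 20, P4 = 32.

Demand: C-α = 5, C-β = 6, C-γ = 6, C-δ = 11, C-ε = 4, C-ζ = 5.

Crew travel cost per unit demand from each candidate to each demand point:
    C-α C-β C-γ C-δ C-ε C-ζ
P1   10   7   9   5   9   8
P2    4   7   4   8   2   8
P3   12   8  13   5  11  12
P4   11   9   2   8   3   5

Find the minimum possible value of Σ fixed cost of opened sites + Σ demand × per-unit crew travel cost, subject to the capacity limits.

354

Open {P1, P4}; cheapest assignment that respects the capacities:
  P1 (cap 22, load 22): C-α, C-β, C-δ — cost 5×10 + 6×7 + 11×5 = 147
  P4 (cap 32, load 15): C-γ, C-ε, C-ζ — cost 6×2 + 4×3 + 5×5 = 49
  Shipping 196, fixed 158 → total 354.
  Any other capacity-feasible assignment to {P1, P4} ships for at least 196.
Compare {P1, P2}: its best feasible assignment gives total 358.
Compare {P2, P4}: its best feasible assignment gives total 376.
Every other set of open sites that can feasibly serve all demand totals ≥ 358 even under its best assignment. Minimum: 354.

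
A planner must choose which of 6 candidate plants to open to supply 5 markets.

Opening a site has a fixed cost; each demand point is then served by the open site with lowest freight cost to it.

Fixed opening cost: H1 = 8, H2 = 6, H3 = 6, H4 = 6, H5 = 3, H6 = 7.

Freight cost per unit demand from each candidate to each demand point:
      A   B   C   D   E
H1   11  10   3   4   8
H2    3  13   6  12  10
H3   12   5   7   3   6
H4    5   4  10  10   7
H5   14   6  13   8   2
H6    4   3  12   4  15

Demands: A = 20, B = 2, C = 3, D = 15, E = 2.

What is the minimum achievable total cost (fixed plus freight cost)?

151

Open {H1, H2, H3, H5}: assign each demand point to its cheapest open site.
  A→H2 20×3=60, B→H3 2×5=10, C→H1 3×3=9, D→H3 15×3=45, E→H5 2×2=4
  freight cost 128, fixed 23 → total 151.
Compare {H2, H3, H5}: freight cost 137 + fixed 15 = 152.
Compare {H1, H2, H3, H5, H6}: freight cost 124 + fixed 30 = 154.
Compare {H2, H3, H5, H6}: freight cost 133 + fixed 22 = 155.
All other subsets cost ≥ 152. Minimum total cost: 151.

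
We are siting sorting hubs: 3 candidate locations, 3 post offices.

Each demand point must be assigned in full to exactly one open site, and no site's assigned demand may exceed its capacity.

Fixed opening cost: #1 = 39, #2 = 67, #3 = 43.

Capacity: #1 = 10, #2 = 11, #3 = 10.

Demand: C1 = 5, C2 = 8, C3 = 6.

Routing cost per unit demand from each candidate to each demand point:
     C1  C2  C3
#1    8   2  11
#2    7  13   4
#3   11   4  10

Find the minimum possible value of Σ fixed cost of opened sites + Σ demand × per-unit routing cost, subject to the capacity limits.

181

Open {#1, #2}; cheapest assignment that respects the capacities:
  #1 (cap 10, load 8): C2 — cost 8×2 = 16
  #2 (cap 11, load 11): C1, C3 — cost 5×7 + 6×4 = 59
  Shipping 75, fixed 106 → total 181.
  Any other capacity-feasible assignment to {#1, #2} ships for at least 75.
Compare {#2, #3}: its best feasible assignment gives total 201.
Compare {#1, #2, #3}: its best feasible assignment gives total 224.
Every other set of open sites that can feasibly serve all demand totals ≥ 201 even under its best assignment. Minimum: 181.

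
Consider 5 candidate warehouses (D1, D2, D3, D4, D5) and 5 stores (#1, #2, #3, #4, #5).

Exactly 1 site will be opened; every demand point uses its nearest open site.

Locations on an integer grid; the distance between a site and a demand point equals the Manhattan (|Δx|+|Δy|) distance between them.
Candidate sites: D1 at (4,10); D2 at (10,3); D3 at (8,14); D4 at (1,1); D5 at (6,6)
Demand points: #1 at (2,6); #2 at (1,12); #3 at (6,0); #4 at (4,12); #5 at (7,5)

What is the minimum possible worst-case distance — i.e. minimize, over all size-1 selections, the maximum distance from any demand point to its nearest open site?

11

Open {D5}.
  Farthest demand point is #2 at distance 11 (to D5); all others are ≤ 11.
With {D1} the worst case is 12.
With {D4} the worst case is 14.
No size-1 selection achieves below 11.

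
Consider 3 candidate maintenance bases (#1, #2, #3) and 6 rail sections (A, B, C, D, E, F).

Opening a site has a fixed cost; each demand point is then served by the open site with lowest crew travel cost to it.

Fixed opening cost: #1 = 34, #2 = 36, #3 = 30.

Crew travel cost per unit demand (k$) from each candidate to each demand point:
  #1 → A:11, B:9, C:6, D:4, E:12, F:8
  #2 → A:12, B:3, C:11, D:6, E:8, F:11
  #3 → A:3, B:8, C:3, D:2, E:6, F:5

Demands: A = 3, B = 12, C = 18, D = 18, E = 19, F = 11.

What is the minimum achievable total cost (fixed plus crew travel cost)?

370

Open {#2, #3}: assign each demand point to its cheapest open site.
  A→#3 3×3=9, B→#2 12×3=36, C→#3 18×3=54, D→#3 18×2=36, E→#3 19×6=114, F→#3 11×5=55
  crew travel cost 304, fixed 66 → total 370.
Compare {#3}: crew travel cost 364 + fixed 30 = 394.
Compare {#1, #2, #3}: crew travel cost 304 + fixed 100 = 404.
Compare {#1, #3}: crew travel cost 364 + fixed 64 = 428.
All other subsets cost ≥ 394. Minimum total cost: 370.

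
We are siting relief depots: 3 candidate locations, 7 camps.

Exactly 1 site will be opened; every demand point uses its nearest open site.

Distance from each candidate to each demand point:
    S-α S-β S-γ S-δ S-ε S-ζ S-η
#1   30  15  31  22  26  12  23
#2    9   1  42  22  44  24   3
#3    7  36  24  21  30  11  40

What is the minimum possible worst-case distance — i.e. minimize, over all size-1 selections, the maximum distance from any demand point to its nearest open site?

Open {#1}.
  Farthest demand point is S-γ at distance 31 (to #1); all others are ≤ 31.
With {#3} the worst case is 40.
With {#2} the worst case is 44.
No size-1 selection achieves below 31.

31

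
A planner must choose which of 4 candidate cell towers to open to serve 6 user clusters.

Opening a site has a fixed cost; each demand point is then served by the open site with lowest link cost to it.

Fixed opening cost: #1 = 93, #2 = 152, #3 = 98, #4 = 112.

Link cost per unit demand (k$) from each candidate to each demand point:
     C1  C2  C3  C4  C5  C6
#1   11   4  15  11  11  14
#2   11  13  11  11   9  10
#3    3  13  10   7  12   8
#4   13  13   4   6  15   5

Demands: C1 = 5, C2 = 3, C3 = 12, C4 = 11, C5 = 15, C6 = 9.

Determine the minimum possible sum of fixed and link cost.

Open {#1, #4}: assign each demand point to its cheapest open site.
  C1→#1 5×11=55, C2→#1 3×4=12, C3→#4 12×4=48, C4→#4 11×6=66, C5→#1 15×11=165, C6→#4 9×5=45
  link cost 391, fixed 205 → total 596.
Compare {#4}: link cost 488 + fixed 112 = 600.
Compare {#3}: link cost 503 + fixed 98 = 601.
Compare {#3, #4}: link cost 393 + fixed 210 = 603.
All other subsets cost ≥ 600. Minimum total cost: 596.

596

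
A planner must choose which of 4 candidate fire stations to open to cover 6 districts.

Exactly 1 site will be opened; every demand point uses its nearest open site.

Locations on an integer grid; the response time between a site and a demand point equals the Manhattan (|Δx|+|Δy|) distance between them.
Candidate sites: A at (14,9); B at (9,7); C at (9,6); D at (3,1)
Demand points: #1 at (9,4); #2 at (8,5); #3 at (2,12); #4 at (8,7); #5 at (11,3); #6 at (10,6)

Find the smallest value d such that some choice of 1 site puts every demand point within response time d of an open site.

12

Open {B}.
  Farthest demand point is #3 at response time 12 (to B); all others are ≤ 12.
With {D} the worst case is 12.
With {C} the worst case is 13.
No size-1 selection achieves below 12.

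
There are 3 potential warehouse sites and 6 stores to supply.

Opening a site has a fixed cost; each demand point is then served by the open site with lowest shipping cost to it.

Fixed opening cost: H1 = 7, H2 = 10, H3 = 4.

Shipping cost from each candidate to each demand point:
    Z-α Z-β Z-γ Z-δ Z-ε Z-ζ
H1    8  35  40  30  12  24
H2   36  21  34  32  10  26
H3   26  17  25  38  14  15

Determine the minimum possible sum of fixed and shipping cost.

Open {H1, H3}: assign each demand point to its cheapest open site.
  Z-α→H1 8, Z-β→H3 17, Z-γ→H3 25, Z-δ→H1 30, Z-ε→H1 12, Z-ζ→H3 15
  shipping cost 107, fixed 11 → total 118.
Compare {H1, H2, H3}: shipping cost 105 + fixed 21 = 126.
Compare {H3}: shipping cost 135 + fixed 4 = 139.
Compare {H2, H3}: shipping cost 125 + fixed 14 = 139.
All other subsets cost ≥ 126. Minimum total cost: 118.

118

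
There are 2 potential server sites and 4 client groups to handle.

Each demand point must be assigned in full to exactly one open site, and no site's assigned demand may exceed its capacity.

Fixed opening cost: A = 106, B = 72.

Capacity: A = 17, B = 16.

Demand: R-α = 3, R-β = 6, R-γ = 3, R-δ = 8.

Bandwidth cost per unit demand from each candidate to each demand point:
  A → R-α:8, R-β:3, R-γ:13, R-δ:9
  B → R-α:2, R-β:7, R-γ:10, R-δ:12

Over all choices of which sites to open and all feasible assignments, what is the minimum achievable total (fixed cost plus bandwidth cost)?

Open {A, B}; cheapest assignment that respects the capacities:
  A (cap 17, load 14): R-β, R-δ — cost 6×3 + 8×9 = 90
  B (cap 16, load 6): R-α, R-γ — cost 3×2 + 3×10 = 36
  Shipping 126, fixed 178 → total 304.
  Any other capacity-feasible assignment to {A, B} ships for at least 126.
Total demand is 20 and no other set of sites has combined capacity ≥ 20, so {A, B} is the only feasible choice of open sites. Minimum: 304.

304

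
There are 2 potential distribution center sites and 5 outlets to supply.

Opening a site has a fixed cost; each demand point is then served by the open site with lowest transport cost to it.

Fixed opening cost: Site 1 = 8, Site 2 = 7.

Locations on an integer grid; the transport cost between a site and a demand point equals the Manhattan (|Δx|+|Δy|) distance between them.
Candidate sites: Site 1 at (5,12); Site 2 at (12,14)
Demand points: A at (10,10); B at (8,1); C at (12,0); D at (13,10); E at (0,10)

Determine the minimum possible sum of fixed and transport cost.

61

Open {Site 1, Site 2}: assign each demand point to its cheapest open site.
  A→Site 2 6, B→Site 1 14, C→Site 2 14, D→Site 2 5, E→Site 1 7
  transport cost 46, fixed 15 → total 61.
Compare {Site 1}: transport cost 57 + fixed 8 = 65.
Compare {Site 2}: transport cost 58 + fixed 7 = 65.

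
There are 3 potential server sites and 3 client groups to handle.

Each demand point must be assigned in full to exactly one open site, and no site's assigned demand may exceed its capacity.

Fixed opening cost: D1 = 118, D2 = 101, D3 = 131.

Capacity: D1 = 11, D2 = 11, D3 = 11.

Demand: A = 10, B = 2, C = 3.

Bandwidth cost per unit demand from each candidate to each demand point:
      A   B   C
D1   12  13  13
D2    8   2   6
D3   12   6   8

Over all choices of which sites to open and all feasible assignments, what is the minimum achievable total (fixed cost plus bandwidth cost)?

Open {D2, D3}; cheapest assignment that respects the capacities:
  D2 (cap 11, load 10): A — cost 10×8 = 80
  D3 (cap 11, load 5): B, C — cost 2×6 + 3×8 = 36
  Shipping 116, fixed 232 → total 348.
  Any other capacity-feasible assignment to {D2, D3} ships for at least 116.
Compare {D1, D2}: its best feasible assignment gives total 361.
Compare {D1, D3}: its best feasible assignment gives total 405.
Every other set of open sites that can feasibly serve all demand totals ≥ 361 even under its best assignment. Minimum: 348.

348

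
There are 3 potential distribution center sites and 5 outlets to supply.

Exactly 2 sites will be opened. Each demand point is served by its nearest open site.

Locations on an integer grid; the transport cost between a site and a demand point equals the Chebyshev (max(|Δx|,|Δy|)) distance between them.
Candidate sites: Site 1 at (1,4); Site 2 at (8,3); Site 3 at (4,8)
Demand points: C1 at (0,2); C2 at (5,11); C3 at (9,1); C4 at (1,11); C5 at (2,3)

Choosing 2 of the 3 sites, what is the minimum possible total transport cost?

16

Open {Site 1, Site 3}.
  C1→Site 1 2, C2→Site 3 3, C3→Site 3 7, C4→Site 3 3, C5→Site 1 1  ⇒ total 16.
Compare {Site 1, Site 2}: total 19.
Compare {Site 2, Site 3}: total 19.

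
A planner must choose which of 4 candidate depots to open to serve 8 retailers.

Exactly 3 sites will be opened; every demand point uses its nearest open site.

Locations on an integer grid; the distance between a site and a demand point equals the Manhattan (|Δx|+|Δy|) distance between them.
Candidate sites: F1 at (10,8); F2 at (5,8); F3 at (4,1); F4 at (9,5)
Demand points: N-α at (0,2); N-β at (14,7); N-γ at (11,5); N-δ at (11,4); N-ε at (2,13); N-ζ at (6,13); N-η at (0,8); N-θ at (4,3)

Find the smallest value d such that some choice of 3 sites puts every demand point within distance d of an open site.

Open {F1, F2, F3}.
  Farthest demand point is N-ε at distance 8 (to F2); all others are ≤ 8.
With {F2, F3, F4} the worst case is 8.
With {F1, F2, F4} the worst case is 11.
No size-3 selection achieves below 8.

8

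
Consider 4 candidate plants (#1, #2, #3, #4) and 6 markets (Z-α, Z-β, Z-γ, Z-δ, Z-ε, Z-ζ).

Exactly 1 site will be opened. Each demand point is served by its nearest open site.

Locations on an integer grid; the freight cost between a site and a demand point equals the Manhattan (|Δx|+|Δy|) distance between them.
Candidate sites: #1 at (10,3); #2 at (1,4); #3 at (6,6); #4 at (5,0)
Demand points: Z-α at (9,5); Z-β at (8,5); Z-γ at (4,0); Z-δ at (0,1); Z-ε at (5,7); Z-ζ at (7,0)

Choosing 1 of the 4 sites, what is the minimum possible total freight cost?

33

Open {#4}.
  Z-α→#4 9, Z-β→#4 8, Z-γ→#4 1, Z-δ→#4 6, Z-ε→#4 7, Z-ζ→#4 2  ⇒ total 33.
Compare {#3}: total 35.
Compare {#1}: total 43.
No size-1 selection does better; minimum is 33.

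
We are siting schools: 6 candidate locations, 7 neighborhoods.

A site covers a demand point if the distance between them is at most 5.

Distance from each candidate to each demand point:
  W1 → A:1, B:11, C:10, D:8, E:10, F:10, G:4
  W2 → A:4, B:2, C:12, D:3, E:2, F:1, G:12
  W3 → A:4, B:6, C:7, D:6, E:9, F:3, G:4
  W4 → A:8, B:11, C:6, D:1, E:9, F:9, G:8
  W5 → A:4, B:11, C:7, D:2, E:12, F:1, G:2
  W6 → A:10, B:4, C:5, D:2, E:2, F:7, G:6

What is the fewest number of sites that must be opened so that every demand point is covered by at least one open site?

2

Coverage sets (demand points within 5 of each site):
  W1: {A, G}
  W2: {A, B, D, E, F}
  W3: {A, F, G}
  W4: {D}
  W5: {A, D, F, G}
  W6: {B, C, D, E}
No single site covers all 7 demand points.
But {W3, W6} covers everything, so the minimum is 2.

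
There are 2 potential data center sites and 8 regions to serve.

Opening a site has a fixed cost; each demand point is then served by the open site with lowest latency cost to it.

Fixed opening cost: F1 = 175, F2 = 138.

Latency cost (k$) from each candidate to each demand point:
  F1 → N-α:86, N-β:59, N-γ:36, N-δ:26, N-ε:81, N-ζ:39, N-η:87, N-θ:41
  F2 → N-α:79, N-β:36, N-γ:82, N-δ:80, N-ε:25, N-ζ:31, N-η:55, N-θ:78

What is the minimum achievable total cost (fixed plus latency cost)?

Open {F2}: assign each demand point to its cheapest open site.
  N-α→F2 79, N-β→F2 36, N-γ→F2 82, N-δ→F2 80, N-ε→F2 25, N-ζ→F2 31, N-η→F2 55, N-θ→F2 78
  latency cost 466, fixed 138 → total 604.
Compare {F1}: latency cost 455 + fixed 175 = 630.
Compare {F1, F2}: latency cost 329 + fixed 313 = 642.

604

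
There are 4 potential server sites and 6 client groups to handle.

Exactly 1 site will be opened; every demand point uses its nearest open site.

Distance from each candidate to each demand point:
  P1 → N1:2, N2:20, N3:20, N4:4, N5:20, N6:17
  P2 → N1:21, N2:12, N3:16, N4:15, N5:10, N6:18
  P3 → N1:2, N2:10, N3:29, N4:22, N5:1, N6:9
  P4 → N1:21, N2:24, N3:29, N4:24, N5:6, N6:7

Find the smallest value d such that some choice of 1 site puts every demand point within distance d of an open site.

20

Open {P1}.
  Farthest demand point is N2 at distance 20 (to P1); all others are ≤ 20.
With {P2} the worst case is 21.
With {P3} the worst case is 29.
No size-1 selection achieves below 20.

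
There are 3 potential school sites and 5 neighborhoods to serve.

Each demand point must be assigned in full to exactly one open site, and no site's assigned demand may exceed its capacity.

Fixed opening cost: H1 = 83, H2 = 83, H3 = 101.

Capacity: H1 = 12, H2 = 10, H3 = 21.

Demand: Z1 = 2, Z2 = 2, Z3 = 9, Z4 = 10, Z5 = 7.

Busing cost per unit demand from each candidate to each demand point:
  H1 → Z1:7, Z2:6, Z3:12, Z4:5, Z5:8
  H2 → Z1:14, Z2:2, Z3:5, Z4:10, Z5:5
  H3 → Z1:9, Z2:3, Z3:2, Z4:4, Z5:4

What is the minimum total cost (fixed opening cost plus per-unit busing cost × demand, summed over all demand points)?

299

Open {H2, H3}; cheapest assignment that respects the capacities:
  H2 (cap 10, load 9): Z2, Z5 — cost 2×2 + 7×5 = 39
  H3 (cap 21, load 21): Z1, Z3, Z4 — cost 2×9 + 9×2 + 10×4 = 76
  Shipping 115, fixed 184 → total 299.
  Any other capacity-feasible assignment to {H2, H3} ships for at least 115.
Compare {H1, H3}: its best feasible assignment gives total 300.
Compare {H1, H2, H3}: its best feasible assignment gives total 378.
Every other set of open sites that can feasibly serve all demand totals ≥ 300 even under its best assignment. Minimum: 299.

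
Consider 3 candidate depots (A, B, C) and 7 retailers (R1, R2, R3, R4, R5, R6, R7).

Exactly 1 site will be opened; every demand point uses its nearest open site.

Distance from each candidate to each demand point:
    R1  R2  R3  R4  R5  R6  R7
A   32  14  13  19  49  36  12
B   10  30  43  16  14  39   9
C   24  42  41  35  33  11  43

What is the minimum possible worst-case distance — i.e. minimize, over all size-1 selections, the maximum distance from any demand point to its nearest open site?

Open {B}.
  Farthest demand point is R3 at distance 43 (to B); all others are ≤ 43.
With {C} the worst case is 43.
With {A} the worst case is 49.
No size-1 selection achieves below 43.

43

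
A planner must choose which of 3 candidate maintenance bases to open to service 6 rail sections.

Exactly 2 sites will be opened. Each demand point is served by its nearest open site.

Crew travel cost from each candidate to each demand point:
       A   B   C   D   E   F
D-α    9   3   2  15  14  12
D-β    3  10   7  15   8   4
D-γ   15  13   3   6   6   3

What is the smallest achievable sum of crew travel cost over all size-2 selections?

29

Open {D-α, D-γ}.
  A→D-α 9, B→D-α 3, C→D-α 2, D→D-γ 6, E→D-γ 6, F→D-γ 3  ⇒ total 29.
Compare {D-β, D-γ}: total 31.
Compare {D-α, D-β}: total 35.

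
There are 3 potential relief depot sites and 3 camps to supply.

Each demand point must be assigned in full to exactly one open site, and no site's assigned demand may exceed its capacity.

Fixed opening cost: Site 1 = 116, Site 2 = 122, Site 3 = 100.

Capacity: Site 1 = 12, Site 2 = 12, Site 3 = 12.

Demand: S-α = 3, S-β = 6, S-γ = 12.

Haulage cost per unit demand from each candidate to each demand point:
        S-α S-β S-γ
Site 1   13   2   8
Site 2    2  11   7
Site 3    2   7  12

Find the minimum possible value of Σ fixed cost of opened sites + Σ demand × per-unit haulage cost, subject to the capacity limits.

Open {Site 2, Site 3}; cheapest assignment that respects the capacities:
  Site 2 (cap 12, load 12): S-γ — cost 12×7 = 84
  Site 3 (cap 12, load 9): S-α, S-β — cost 3×2 + 6×7 = 48
  Shipping 132, fixed 222 → total 354.
  Any other capacity-feasible assignment to {Site 2, Site 3} ships for at least 132.
Compare {Site 1, Site 3}: its best feasible assignment gives total 360.
Compare {Site 1, Site 2}: its best feasible assignment gives total 373.
Every other set of open sites that can feasibly serve all demand totals ≥ 360 even under its best assignment. Minimum: 354.

354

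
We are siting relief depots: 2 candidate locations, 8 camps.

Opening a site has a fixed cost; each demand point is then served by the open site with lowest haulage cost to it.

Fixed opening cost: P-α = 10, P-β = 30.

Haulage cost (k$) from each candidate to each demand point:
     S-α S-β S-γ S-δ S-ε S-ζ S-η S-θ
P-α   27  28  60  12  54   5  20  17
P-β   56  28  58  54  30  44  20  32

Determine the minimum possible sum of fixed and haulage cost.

233

Open {P-α}: assign each demand point to its cheapest open site.
  S-α→P-α 27, S-β→P-α 28, S-γ→P-α 60, S-δ→P-α 12, S-ε→P-α 54, S-ζ→P-α 5, S-η→P-α 20, S-θ→P-α 17
  haulage cost 223, fixed 10 → total 233.
Compare {P-α, P-β}: haulage cost 197 + fixed 40 = 237.
Compare {P-β}: haulage cost 322 + fixed 30 = 352.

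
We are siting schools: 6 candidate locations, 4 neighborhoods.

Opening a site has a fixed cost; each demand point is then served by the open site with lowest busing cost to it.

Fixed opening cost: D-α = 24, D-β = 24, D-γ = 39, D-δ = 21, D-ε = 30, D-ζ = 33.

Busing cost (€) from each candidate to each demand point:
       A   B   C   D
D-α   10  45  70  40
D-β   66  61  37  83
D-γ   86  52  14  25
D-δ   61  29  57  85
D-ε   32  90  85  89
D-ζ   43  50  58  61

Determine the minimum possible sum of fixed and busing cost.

157

Open {D-α, D-γ}: assign each demand point to its cheapest open site.
  A→D-α 10, B→D-α 45, C→D-γ 14, D→D-γ 25
  busing cost 94, fixed 63 → total 157.
Compare {D-α, D-γ, D-δ}: busing cost 78 + fixed 84 = 162.
Compare {D-α, D-β}: busing cost 132 + fixed 48 = 180.
Compare {D-α, D-δ}: busing cost 136 + fixed 45 = 181.
All other subsets cost ≥ 162. Minimum total cost: 157.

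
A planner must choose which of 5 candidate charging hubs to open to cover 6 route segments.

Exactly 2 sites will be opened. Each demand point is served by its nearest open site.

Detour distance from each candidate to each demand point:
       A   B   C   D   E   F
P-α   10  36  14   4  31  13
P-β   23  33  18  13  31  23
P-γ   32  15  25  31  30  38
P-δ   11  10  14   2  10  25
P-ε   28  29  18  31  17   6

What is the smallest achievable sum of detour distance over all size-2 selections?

53

Open {P-δ, P-ε}.
  A→P-δ 11, B→P-δ 10, C→P-δ 14, D→P-δ 2, E→P-δ 10, F→P-ε 6  ⇒ total 53.
Compare {P-α, P-δ}: total 59.
Compare {P-β, P-δ}: total 70.
No size-2 selection does better; minimum is 53.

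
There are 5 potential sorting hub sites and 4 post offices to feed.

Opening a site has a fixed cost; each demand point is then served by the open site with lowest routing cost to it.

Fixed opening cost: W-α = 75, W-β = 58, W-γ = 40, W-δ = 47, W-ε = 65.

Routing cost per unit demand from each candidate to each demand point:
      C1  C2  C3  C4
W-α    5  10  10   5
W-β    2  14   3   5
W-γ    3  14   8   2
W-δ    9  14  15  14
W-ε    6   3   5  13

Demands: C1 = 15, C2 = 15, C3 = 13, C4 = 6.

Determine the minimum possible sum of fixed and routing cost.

Open {W-β, W-ε}: assign each demand point to its cheapest open site.
  C1→W-β 15×2=30, C2→W-ε 15×3=45, C3→W-β 13×3=39, C4→W-β 6×5=30
  routing cost 144, fixed 123 → total 267.
Compare {W-γ, W-ε}: routing cost 167 + fixed 105 = 272.
Compare {W-β, W-γ, W-ε}: routing cost 126 + fixed 163 = 289.
Compare {W-β, W-δ, W-ε}: routing cost 144 + fixed 170 = 314.
All other subsets cost ≥ 272. Minimum total cost: 267.

267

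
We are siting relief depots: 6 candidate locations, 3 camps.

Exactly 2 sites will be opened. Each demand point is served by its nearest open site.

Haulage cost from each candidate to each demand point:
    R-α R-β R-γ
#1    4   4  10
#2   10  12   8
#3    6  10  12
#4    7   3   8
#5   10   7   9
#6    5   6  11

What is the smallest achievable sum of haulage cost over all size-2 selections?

Open {#1, #4}.
  R-α→#1 4, R-β→#4 3, R-γ→#4 8  ⇒ total 15.
Compare {#1, #2}: total 16.
Compare {#4, #6}: total 16.
No size-2 selection does better; minimum is 15.

15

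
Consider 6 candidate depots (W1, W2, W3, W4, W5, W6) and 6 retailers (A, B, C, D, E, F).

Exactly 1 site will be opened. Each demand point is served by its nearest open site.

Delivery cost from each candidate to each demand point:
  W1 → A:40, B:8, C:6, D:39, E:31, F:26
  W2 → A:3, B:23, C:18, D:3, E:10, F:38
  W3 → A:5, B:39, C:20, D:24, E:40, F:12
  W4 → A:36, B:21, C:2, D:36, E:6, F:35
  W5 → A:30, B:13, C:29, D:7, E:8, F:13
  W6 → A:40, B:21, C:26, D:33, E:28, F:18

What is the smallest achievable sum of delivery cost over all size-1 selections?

95

Open {W2}.
  A→W2 3, B→W2 23, C→W2 18, D→W2 3, E→W2 10, F→W2 38  ⇒ total 95.
Compare {W5}: total 100.
Compare {W4}: total 136.
No size-1 selection does better; minimum is 95.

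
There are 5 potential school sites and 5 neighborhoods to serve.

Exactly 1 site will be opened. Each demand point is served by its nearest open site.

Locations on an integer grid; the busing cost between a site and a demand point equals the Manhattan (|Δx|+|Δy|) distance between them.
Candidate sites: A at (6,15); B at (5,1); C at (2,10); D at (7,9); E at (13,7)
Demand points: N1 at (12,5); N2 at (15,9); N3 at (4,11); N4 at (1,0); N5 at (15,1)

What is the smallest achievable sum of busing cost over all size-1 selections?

47

Open {E}.
  N1→E 3, N2→E 4, N3→E 13, N4→E 19, N5→E 8  ⇒ total 47.
Compare {D}: total 53.
Compare {B}: total 55.
No size-1 selection does better; minimum is 47.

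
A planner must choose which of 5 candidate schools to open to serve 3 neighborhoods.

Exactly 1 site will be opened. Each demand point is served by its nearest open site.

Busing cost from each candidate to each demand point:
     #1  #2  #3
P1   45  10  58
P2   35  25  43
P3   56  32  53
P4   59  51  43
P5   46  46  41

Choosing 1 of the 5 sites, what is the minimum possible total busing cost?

Open {P2}.
  #1→P2 35, #2→P2 25, #3→P2 43  ⇒ total 103.
Compare {P1}: total 113.
Compare {P5}: total 133.
No size-1 selection does better; minimum is 103.

103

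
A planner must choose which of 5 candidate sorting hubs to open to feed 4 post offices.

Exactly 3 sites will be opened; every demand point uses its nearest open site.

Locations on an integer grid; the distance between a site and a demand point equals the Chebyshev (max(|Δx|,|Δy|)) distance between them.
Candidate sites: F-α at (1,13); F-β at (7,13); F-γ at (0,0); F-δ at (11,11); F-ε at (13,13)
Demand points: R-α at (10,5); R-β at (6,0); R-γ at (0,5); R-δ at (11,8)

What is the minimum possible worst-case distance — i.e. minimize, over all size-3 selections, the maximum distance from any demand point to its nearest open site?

6

Open {F-α, F-γ, F-δ}.
  Farthest demand point is R-α at distance 6 (to F-δ); all others are ≤ 6.
With {F-β, F-γ, F-δ} the worst case is 6.
With {F-γ, F-δ, F-ε} the worst case is 6.
No size-3 selection achieves below 6.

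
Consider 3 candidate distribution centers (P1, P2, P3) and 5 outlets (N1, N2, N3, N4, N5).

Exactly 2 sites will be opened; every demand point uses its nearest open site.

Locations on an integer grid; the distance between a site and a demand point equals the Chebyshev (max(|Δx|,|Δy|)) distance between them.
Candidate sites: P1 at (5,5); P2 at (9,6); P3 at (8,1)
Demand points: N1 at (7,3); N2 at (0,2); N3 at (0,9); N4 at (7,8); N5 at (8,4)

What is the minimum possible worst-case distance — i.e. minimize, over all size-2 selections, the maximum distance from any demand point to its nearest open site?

5

Open {P1, P2}.
  Farthest demand point is N2 at distance 5 (to P1); all others are ≤ 5.
With {P1, P3} the worst case is 5.
With {P2, P3} the worst case is 8.
No size-2 selection achieves below 5.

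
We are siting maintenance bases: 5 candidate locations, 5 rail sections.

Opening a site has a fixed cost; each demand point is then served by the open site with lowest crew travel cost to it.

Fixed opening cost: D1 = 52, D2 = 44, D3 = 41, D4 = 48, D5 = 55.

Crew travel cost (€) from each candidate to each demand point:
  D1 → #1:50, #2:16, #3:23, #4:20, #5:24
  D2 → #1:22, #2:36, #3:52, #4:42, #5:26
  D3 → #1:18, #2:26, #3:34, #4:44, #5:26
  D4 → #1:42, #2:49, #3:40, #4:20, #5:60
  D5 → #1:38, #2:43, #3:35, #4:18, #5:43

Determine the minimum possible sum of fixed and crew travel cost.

Open {D1}: assign each demand point to its cheapest open site.
  #1→D1 50, #2→D1 16, #3→D1 23, #4→D1 20, #5→D1 24
  crew travel cost 133, fixed 52 → total 185.
Compare {D3}: crew travel cost 148 + fixed 41 = 189.
Compare {D1, D3}: crew travel cost 101 + fixed 93 = 194.
Compare {D1, D2}: crew travel cost 105 + fixed 96 = 201.
All other subsets cost ≥ 189. Minimum total cost: 185.

185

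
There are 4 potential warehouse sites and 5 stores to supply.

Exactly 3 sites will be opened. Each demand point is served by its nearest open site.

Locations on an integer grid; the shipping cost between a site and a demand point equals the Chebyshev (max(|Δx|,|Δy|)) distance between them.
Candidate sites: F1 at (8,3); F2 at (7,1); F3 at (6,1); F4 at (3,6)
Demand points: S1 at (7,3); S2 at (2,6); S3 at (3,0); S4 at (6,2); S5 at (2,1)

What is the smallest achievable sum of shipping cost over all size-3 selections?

Open {F1, F3, F4}.
  S1→F1 1, S2→F4 1, S3→F3 3, S4→F3 1, S5→F3 4  ⇒ total 10.
Compare {F2, F3, F4}: total 11.
Compare {F1, F2, F4}: total 12.
No size-3 selection does better; minimum is 10.

10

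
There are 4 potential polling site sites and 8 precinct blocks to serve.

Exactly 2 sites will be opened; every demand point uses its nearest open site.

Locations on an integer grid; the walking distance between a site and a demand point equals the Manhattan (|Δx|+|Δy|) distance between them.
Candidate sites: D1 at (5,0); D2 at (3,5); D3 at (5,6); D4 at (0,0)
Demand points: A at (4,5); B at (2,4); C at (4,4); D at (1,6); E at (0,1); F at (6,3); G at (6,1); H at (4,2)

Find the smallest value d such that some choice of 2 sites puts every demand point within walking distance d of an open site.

6

Open {D1, D2}.
  Farthest demand point is E at walking distance 6 (to D1); all others are ≤ 6.
With {D1, D3} the worst case is 6.
With {D3, D4} the worst case is 6.
No size-2 selection achieves below 6.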